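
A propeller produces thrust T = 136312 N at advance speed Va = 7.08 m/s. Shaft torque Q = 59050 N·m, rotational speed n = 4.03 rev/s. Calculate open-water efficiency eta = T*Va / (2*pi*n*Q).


Formula: eta = T * Va / (2 * pi * n * Q)
Step 1 — numerator = T * Va = 136312 * 7.08 = 965088.96
Step 2 — 2 * pi * n = 2 * pi * 4.03 = 25.321237
Step 3 — denominator = 25.321237 * 59050 = 1495219.04
Step 4 — eta = 965088.96 / 1495219.04 ≈ 0.64545 (5 s.f.)

0.64545


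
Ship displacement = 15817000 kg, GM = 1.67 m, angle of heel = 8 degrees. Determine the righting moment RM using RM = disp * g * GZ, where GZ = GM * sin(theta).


Formula: GZ = GM * sin(theta); RM = disp * g * GZ
Step 1 — GZ = 1.67 * sin(8°) = 1.67 * 0.139173 = 0.232419 m
Step 2 — RM = 15817000 * 9.81 * 0.232419 ≈ 36063000 N·m (5 s.f.)

36063000 N·m


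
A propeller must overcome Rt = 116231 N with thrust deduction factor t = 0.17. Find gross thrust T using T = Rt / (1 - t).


Formula: T = Rt / (1 - t)
Step 1 — (1 - t) = 1 - 0.17 = 0.83
Step 2 — T = 116231 / 0.83 ≈ 140040 N (5 s.f.)

140040 N


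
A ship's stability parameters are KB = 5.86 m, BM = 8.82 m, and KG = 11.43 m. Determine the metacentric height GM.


Formula: GM = KB + BM - KG
Step 1 — KM = KB + BM = 5.86 + 8.82 = 14.68 m
Step 2 — GM = KM - KG = 14.68 - 11.43 = 3.25 m

3.25 m


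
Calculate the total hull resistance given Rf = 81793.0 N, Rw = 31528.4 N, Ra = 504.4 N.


Formula: Rt = Rf + Rw + Ra
Substituting: Rt = 81793.0 + 31528.4 + 504.4
Result: Rt = 113825.8 N

113825.8 N


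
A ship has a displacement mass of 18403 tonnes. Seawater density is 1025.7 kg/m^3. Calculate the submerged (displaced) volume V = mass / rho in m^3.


Formula: V = mass / rho
Step 1 — convert tonnes to kg: 18403 t * 1000 = 18403000 kg
Step 2 — V = 18403000 / 1025.7 ≈ 17942 m^3 (5 s.f.)

17942 m^3


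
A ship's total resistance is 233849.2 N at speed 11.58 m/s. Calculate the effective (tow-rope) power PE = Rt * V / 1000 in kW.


Formula: PE = Rt * V / 1000 (kW)
Step 1 — PE (W) = 233849.2 * 11.58 = 2707973.736 W
Step 2 — PE (kW) = 2707973.736 / 1000 ≈ 2708.0 kW (5 s.f.)

2708.0 kW


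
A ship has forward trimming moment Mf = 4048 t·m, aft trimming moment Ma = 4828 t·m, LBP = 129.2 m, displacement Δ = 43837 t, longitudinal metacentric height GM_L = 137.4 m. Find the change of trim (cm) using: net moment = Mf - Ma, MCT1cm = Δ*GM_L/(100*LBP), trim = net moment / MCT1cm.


Formula: net trimming moment = Mf - Ma; MCT1cm = Δ*GM_L/(100*LBP); trim = net moment / MCT1cm
Step 1 — net trimming moment = 4048 - 4828 = -780 t·m
Step 2 — MCT1cm = 43837 * 137.4 / (100 * 129.2) = 466.1922 t·m/cm
Step 3 — trim = -780 / 466.1922 ≈ -1.6731 cm (5 s.f.)

-1.6731 cm


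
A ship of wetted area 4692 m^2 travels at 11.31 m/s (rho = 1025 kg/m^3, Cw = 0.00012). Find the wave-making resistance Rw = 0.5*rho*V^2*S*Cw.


Formula: Rw = 0.5 * rho * V^2 * S * Cw
Step 1 — V^2 = 11.31^2 = 127.9161
Step 2 — 0.5 * rho * V^2 = 0.5 * 1025 * 127.9161 = 65557.00125
Step 3 — Rw = 65557.00125 * 4692 * 0.00012 ≈ 36911 N (5 s.f.)

36911 N


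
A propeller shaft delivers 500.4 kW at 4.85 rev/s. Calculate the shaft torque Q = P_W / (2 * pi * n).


Formula: Q = P_W / (2 * pi * n)
Step 1 — P_W = 500.4 kW * 1000 = 500400.0 W
Step 2 — 2 * pi * n = 2 * pi * 4.85 = 30.473449
Step 3 — Q = 500400.0 / 30.473449 ≈ 16421 N·m (5 s.f.)

16421 N·m


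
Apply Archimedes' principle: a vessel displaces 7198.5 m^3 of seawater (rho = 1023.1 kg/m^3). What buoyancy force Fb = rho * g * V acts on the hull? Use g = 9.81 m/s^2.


Formula: Fb = rho * g * V
Substituting: Fb = 1023.1 * 9.81 * 7198.5
Intermediate: 1023.1 * 9.81 = 10036.611
Result: Fb = 10036.611 * 7198.5 ≈ 72249000 N (5 s.f.)

72249000 N


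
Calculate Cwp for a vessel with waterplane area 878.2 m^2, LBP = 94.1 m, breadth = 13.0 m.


Formula: Cwp = Aw / (L * B)
Step 1 — L * B = 94.1 * 13.0 = 1223.3 m^2
Step 2 — Cwp = 878.2 / 1223.3 ≈ 0.71789 (5 s.f.)

0.71789


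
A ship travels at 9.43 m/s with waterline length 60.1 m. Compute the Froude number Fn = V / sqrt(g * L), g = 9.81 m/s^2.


Formula: Fn = V / sqrt(g * L)
Step 1 — g * L = 9.81 * 60.1 = 589.581
Step 2 — sqrt(g * L) = sqrt(589.581) = 24.281289
Step 3 — Fn = 9.43 / 24.281289 ≈ 0.38836 (5 s.f.)

0.38836


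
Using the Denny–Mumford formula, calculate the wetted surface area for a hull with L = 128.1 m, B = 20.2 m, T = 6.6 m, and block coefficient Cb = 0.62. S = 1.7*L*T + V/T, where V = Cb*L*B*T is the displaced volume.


Formula: S = 1.7*L*T + V/T with V = Cb*L*B*T, i.e. S = L * (1.7*T + Cb*B)
Step 1 — 1.7*T = 1.7 * 6.6 = 11.22 m
Step 2 — Cb*B = 0.62 * 20.2 = 12.524 m
Step 3 — 1.7*T + Cb*B = 11.22 + 12.524 = 23.744 m
Step 4 — S = 128.1 * 23.744 ≈ 3041.6 m^2 (5 s.f.)

3041.6 m^2


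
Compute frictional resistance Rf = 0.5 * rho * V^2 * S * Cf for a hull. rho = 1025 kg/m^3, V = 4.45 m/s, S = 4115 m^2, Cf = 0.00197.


Formula: Rf = 0.5 * rho * V^2 * S * Cf
Step 1 — V^2 = 4.45^2 = 19.8025
Step 2 — 0.5 * rho * V^2 = 0.5 * 1025 * 19.8025 = 10148.78125
Step 3 — Rf = 10148.78125 * 4115 * 0.00197 ≈ 82272 N (5 s.f.)

82272 N


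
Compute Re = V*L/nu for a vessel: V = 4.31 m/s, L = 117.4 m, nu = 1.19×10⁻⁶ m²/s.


Formula: Re = V * L / nu
Step 1 — V * L = 4.31 * 117.4 = 505.994 m^2/s
Step 2 — Re = 505.994 / 1.19e-6 = 4.25e+08

4.25e+08


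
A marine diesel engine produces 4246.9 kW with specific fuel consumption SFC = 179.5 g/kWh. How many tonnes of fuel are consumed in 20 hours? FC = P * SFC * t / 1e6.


Formula: FC (tonnes) = P * SFC * t / 1,000,000
Step 1 — P * SFC * t = 4246.9 * 179.5 * 20 = 15246371.0 g
Step 2 — FC (tonnes) = 15246371.0 / 1,000,000 ≈ 15.246 tonnes (5 s.f.)

15.246 tonnes


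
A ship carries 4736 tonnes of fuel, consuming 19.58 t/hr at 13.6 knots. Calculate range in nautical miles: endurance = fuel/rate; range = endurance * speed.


Formula: endurance = fuel / rate; range = endurance * speed
Step 1 — endurance = 4736 / 19.58 = 241.8795 hours
Step 2 — range = 241.8795 * 13.6 ≈ 3289.6 nautical miles (5 s.f.)

3289.6 NM


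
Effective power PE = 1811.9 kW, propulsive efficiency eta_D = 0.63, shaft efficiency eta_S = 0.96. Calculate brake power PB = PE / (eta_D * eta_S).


Formula: PB = PE / (eta_D * eta_S)
Step 1 — combined efficiency = eta_D * eta_S = 0.63 * 0.96 = 0.6048
Step 2 — PB = 1811.9 / 0.6048 ≈ 2995.9 kW (5 s.f.)

2995.9 kW


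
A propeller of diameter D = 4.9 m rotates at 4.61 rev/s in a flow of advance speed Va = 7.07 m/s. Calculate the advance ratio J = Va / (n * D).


Formula: J = Va / (n * D)
Step 1 — n * D = 4.61 * 4.9 = 22.589
Step 2 — J = 7.07 / 22.589 ≈ 0.31298 (5 s.f.)

0.31298


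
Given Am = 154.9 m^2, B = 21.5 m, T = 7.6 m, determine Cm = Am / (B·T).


Formula: Cm = Am / (B * T)
Step 1 — B * T = 21.5 * 7.6 = 163.4 m^2
Step 2 — Cm = 154.9 / 163.4 ≈ 0.94798 (5 s.f.)

0.94798


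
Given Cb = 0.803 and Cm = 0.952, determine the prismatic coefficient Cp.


Formula: Cp = Cb / Cm
Substituting: Cp = 0.803 / 0.952
Result: Cp ≈ 0.84349 (5 s.f.)

0.84349


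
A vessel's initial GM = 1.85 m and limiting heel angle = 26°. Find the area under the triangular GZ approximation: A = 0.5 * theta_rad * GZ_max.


Formula: GZ_max = GM * sin(theta); Area = 0.5 * theta_rad * GZ_max
Step 1 — GZ_max = 1.85 * sin(26°) = 1.85 * 0.438371 = 0.810986 m
Step 2 — theta_rad = 26 * pi/180 = 0.453786 rad
Step 3 — Area = 0.5 * 0.453786 * 0.810986 ≈ 0.18401 m·rad (5 s.f.)

0.18401 m·rad


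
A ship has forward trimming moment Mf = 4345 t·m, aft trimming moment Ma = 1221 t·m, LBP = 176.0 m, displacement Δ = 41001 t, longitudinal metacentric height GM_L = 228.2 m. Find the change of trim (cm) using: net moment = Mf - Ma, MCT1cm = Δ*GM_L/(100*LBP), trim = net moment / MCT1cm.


Formula: net trimming moment = Mf - Ma; MCT1cm = Δ*GM_L/(100*LBP); trim = net moment / MCT1cm
Step 1 — net trimming moment = 4345 - 1221 = 3124 t·m
Step 2 — MCT1cm = 41001 * 228.2 / (100 * 176.0) = 531.6152 t·m/cm
Step 3 — trim = 3124 / 531.6152 ≈ 5.8764 cm (5 s.f.)

5.8764 cm


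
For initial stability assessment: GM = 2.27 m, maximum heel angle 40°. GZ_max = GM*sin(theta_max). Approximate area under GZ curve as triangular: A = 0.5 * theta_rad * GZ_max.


Formula: GZ_max = GM * sin(theta); Area = 0.5 * theta_rad * GZ_max
Step 1 — GZ_max = 2.27 * sin(40°) = 2.27 * 0.642788 = 1.459129 m
Step 2 — theta_rad = 40 * pi/180 = 0.698132 rad
Step 3 — Area = 0.5 * 0.698132 * 1.459129 ≈ 0.50933 m·rad (5 s.f.)

0.50933 m·rad


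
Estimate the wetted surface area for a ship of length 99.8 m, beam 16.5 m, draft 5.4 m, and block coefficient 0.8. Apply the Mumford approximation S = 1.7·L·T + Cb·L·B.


Formula: S = 1.7*L*T + V/T with V = Cb*L*B*T, i.e. S = L * (1.7*T + Cb*B)
Step 1 — 1.7*T = 1.7 * 5.4 = 9.18 m
Step 2 — Cb*B = 0.8 * 16.5 = 13.2 m
Step 3 — 1.7*T + Cb*B = 9.18 + 13.2 = 22.38 m
Step 4 — S = 99.8 * 22.38 ≈ 2233.5 m^2 (5 s.f.)

2233.5 m^2


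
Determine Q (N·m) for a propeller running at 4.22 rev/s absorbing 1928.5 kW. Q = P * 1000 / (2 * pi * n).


Formula: Q = P_W / (2 * pi * n)
Step 1 — P_W = 1928.5 kW * 1000 = 1928500.0 W
Step 2 — 2 * pi * n = 2 * pi * 4.22 = 26.515042
Step 3 — Q = 1928500.0 / 26.515042 ≈ 72732 N·m (5 s.f.)

72732 N·m


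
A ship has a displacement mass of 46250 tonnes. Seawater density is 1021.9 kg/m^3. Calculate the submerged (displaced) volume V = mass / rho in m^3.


Formula: V = mass / rho
Step 1 — convert tonnes to kg: 46250 t * 1000 = 46250000 kg
Step 2 — V = 46250000 / 1021.9 ≈ 45259 m^3 (5 s.f.)

45259 m^3


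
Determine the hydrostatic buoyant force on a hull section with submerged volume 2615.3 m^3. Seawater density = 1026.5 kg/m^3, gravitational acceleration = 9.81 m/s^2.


Formula: Fb = rho * g * V
Substituting: Fb = 1026.5 * 9.81 * 2615.3
Intermediate: 1026.5 * 9.81 = 10069.965
Result: Fb = 10069.965 * 2615.3 ≈ 26336000 N (5 s.f.)

26336000 N


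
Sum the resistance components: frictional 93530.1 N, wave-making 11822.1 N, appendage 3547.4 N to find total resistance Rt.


Formula: Rt = Rf + Rw + Ra
Substituting: Rt = 93530.1 + 11822.1 + 3547.4
Result: Rt = 108899.6 N

108899.6 N


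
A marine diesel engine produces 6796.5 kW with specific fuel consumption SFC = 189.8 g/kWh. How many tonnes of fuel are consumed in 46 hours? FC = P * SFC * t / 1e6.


Formula: FC (tonnes) = P * SFC * t / 1,000,000
Step 1 — P * SFC * t = 6796.5 * 189.8 * 46 = 59338882.2 g
Step 2 — FC (tonnes) = 59338882.2 / 1,000,000 ≈ 59.339 tonnes (5 s.f.)

59.339 tonnes


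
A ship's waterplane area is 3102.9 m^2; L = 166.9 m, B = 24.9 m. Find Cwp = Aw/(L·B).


Formula: Cwp = Aw / (L * B)
Step 1 — L * B = 166.9 * 24.9 = 4155.81 m^2
Step 2 — Cwp = 3102.9 / 4155.81 ≈ 0.74664 (5 s.f.)

0.74664


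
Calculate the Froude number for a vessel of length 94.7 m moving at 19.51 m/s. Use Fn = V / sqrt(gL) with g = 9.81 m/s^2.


Formula: Fn = V / sqrt(g * L)
Step 1 — g * L = 9.81 * 94.7 = 929.007
Step 2 — sqrt(g * L) = sqrt(929.007) = 30.479616
Step 3 — Fn = 19.51 / 30.479616 ≈ 0.64010 (5 s.f.)

0.64010


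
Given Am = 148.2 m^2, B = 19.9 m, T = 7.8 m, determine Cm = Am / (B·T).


Formula: Cm = Am / (B * T)
Step 1 — B * T = 19.9 * 7.8 = 155.22 m^2
Step 2 — Cm = 148.2 / 155.22 ≈ 0.95477 (5 s.f.)

0.95477


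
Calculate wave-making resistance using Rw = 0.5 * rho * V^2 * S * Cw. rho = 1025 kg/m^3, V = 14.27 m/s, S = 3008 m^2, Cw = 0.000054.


Formula: Rw = 0.5 * rho * V^2 * S * Cw
Step 1 — V^2 = 14.27^2 = 203.6329
Step 2 — 0.5 * rho * V^2 = 0.5 * 1025 * 203.6329 = 104361.86125
Step 3 — Rw = 104361.86125 * 3008 * 0.000054 ≈ 16952 N (5 s.f.)

16952 N


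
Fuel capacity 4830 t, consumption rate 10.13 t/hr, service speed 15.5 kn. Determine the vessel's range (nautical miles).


Formula: endurance = fuel / rate; range = endurance * speed
Step 1 — endurance = 4830 / 10.13 = 476.8016 hours
Step 2 — range = 476.8016 * 15.5 ≈ 7390.4 nautical miles (5 s.f.)

7390.4 NM


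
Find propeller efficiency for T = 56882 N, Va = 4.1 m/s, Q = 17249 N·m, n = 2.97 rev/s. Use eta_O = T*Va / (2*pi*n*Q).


Formula: eta = T * Va / (2 * pi * n * Q)
Step 1 — numerator = T * Va = 56882 * 4.1 = 233216.2
Step 2 — 2 * pi * n = 2 * pi * 2.97 = 18.66106
Step 3 — denominator = 18.66106 * 17249 = 321884.62
Step 4 — eta = 233216.2 / 321884.62 ≈ 0.72453 (5 s.f.)

0.72453


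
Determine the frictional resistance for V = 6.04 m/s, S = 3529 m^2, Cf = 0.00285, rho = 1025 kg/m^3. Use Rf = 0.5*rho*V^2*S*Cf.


Formula: Rf = 0.5 * rho * V^2 * S * Cf
Step 1 — V^2 = 6.04^2 = 36.4816
Step 2 — 0.5 * rho * V^2 = 0.5 * 1025 * 36.4816 = 18696.82
Step 3 — Rf = 18696.82 * 3529 * 0.00285 ≈ 188050 N (5 s.f.)

188050 N


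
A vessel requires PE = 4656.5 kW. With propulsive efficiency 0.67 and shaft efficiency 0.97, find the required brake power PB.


Formula: PB = PE / (eta_D * eta_S)
Step 1 — combined efficiency = eta_D * eta_S = 0.67 * 0.97 = 0.6499
Step 2 — PB = 4656.5 / 0.6499 ≈ 7164.9 kW (5 s.f.)

7164.9 kW


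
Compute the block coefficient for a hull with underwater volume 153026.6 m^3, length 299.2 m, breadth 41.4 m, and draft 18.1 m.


Formula: Cb = V / (L * B * T)
Step 1 — L * B * T = 299.2 * 41.4 * 18.1 = 224202.528 m^3
Step 2 — Cb = 153026.6 / 224202.528 ≈ 0.68254 (5 s.f.)

0.68254


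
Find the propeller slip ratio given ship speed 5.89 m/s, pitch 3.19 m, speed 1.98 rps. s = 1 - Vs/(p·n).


Formula: s = 1 - Vs / (p * n)
Step 1 — p * n = 3.19 * 1.98 = 6.3162
Step 2 — Vs / (p*n) = 5.89 / 6.3162 = 0.932523 (6 d.p.)
Step 3 — s = 1 - 0.932523 = 0.067477

0.067477


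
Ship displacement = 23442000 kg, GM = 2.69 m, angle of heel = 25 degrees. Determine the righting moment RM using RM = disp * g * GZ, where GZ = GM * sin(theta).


Formula: GZ = GM * sin(theta); RM = disp * g * GZ
Step 1 — GZ = 2.69 * sin(25°) = 2.69 * 0.422618 = 1.136842 m
Step 2 — RM = 23442000 * 9.81 * 1.136842 ≈ 261440000 N·m (5 s.f.)

261440000 N·m


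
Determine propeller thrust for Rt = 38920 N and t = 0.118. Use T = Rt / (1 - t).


Formula: T = Rt / (1 - t)
Step 1 — (1 - t) = 1 - 0.118 = 0.882
Step 2 — T = 38920 / 0.882 ≈ 44127 N (5 s.f.)

44127 N


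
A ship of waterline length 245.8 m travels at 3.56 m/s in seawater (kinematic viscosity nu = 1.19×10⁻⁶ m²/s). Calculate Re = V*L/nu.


Formula: Re = V * L / nu
Step 1 — V * L = 3.56 * 245.8 = 875.048 m^2/s
Step 2 — Re = 875.048 / 1.19e-6 = 7.35e+08

7.35e+08


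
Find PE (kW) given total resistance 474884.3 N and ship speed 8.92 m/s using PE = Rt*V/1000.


Formula: PE = Rt * V / 1000 (kW)
Step 1 — PE (W) = 474884.3 * 8.92 = 4235967.956 W
Step 2 — PE (kW) = 4235967.956 / 1000 ≈ 4236.0 kW (5 s.f.)

4236.0 kW


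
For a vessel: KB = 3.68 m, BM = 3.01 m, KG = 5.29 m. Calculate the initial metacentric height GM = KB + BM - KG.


Formula: GM = KB + BM - KG
Step 1 — KM = KB + BM = 3.68 + 3.01 = 6.69 m
Step 2 — GM = KM - KG = 6.69 - 5.29 = 1.4 m

1.4 m


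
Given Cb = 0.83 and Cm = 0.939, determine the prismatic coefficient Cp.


Formula: Cp = Cb / Cm
Substituting: Cp = 0.83 / 0.939
Result: Cp ≈ 0.88392 (5 s.f.)

0.88392


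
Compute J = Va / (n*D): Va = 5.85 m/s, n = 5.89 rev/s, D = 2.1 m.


Formula: J = Va / (n * D)
Step 1 — n * D = 5.89 * 2.1 = 12.369
Step 2 — J = 5.85 / 12.369 ≈ 0.47296 (5 s.f.)

0.47296


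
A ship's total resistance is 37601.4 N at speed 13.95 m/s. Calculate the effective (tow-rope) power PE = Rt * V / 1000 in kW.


Formula: PE = Rt * V / 1000 (kW)
Step 1 — PE (W) = 37601.4 * 13.95 = 524539.53 W
Step 2 — PE (kW) = 524539.53 / 1000 ≈ 524.54 kW (5 s.f.)

524.54 kW


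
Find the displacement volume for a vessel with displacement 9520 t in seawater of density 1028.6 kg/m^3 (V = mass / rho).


Formula: V = mass / rho
Step 1 — convert tonnes to kg: 9520 t * 1000 = 9520000 kg
Step 2 — V = 9520000 / 1028.6 ≈ 9255.3 m^3 (5 s.f.)

9255.3 m^3


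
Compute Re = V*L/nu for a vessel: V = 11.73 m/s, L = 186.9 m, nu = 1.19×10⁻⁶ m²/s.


Formula: Re = V * L / nu
Step 1 — V * L = 11.73 * 186.9 = 2192.337 m^2/s
Step 2 — Re = 2192.337 / 1.19e-6 = 1.84e+09

1.84e+09


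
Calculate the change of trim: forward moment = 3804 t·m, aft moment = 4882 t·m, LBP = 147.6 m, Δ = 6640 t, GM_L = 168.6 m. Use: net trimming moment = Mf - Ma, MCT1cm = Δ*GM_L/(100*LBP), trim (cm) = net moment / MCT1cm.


Formula: net trimming moment = Mf - Ma; MCT1cm = Δ*GM_L/(100*LBP); trim = net moment / MCT1cm
Step 1 — net trimming moment = 3804 - 4882 = -1078 t·m
Step 2 — MCT1cm = 6640 * 168.6 / (100 * 147.6) = 75.8472 t·m/cm
Step 3 — trim = -1078 / 75.8472 ≈ -14.213 cm (5 s.f.)

-14.213 cm


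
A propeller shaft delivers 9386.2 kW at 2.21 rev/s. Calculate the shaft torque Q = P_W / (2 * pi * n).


Formula: Q = P_W / (2 * pi * n)
Step 1 — P_W = 9386.2 kW * 1000 = 9386200.0 W
Step 2 — 2 * pi * n = 2 * pi * 2.21 = 13.88584
Step 3 — Q = 9386200.0 / 13.88584 ≈ 675950 N·m (5 s.f.)

675950 N·m


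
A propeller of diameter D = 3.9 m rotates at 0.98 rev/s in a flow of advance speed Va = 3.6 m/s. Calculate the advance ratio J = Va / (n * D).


Formula: J = Va / (n * D)
Step 1 — n * D = 0.98 * 3.9 = 3.822
Step 2 — J = 3.6 / 3.822 ≈ 0.94192 (5 s.f.)

0.94192


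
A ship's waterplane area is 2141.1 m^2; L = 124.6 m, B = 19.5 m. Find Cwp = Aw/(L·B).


Formula: Cwp = Aw / (L * B)
Step 1 — L * B = 124.6 * 19.5 = 2429.7 m^2
Step 2 — Cwp = 2141.1 / 2429.7 ≈ 0.88122 (5 s.f.)

0.88122


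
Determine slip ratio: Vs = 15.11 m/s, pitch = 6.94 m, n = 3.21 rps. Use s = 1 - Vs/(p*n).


Formula: s = 1 - Vs / (p * n)
Step 1 — p * n = 6.94 * 3.21 = 22.2774
Step 2 — Vs / (p*n) = 15.11 / 22.2774 = 0.678266 (6 d.p.)
Step 3 — s = 1 - 0.678266 = 0.321734

0.321734


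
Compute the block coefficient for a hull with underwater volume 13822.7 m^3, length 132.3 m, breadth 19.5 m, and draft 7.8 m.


Formula: Cb = V / (L * B * T)
Step 1 — L * B * T = 132.3 * 19.5 * 7.8 = 20122.83 m^3
Step 2 — Cb = 13822.7 / 20122.83 ≈ 0.68692 (5 s.f.)

0.68692


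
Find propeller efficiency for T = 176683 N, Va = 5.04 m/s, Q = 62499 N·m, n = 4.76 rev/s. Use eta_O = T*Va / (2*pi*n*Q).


Formula: eta = T * Va / (2 * pi * n * Q)
Step 1 — numerator = T * Va = 176683 * 5.04 = 890482.32
Step 2 — 2 * pi * n = 2 * pi * 4.76 = 29.907962
Step 3 — denominator = 29.907962 * 62499 = 1869217.72
Step 4 — eta = 890482.32 / 1869217.72 ≈ 0.47639 (5 s.f.)

0.47639


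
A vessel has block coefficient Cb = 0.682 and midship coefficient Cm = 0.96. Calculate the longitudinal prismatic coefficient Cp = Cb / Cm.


Formula: Cp = Cb / Cm
Substituting: Cp = 0.682 / 0.96
Result: Cp ≈ 0.71042 (5 s.f.)

0.71042


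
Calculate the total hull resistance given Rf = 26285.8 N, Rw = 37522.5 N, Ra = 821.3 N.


Formula: Rt = Rf + Rw + Ra
Substituting: Rt = 26285.8 + 37522.5 + 821.3
Result: Rt = 64629.6 N

64629.6 N


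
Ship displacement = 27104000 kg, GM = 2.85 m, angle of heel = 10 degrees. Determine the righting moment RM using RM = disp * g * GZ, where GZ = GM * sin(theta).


Formula: GZ = GM * sin(theta); RM = disp * g * GZ
Step 1 — GZ = 2.85 * sin(10°) = 2.85 * 0.173648 = 0.494897 m
Step 2 — RM = 27104000 * 9.81 * 0.494897 ≈ 131590000 N·m (5 s.f.)

131590000 N·m


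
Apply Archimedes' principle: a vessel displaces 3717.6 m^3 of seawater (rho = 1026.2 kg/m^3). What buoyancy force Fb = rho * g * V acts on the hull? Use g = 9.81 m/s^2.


Formula: Fb = rho * g * V
Substituting: Fb = 1026.2 * 9.81 * 3717.6
Intermediate: 1026.2 * 9.81 = 10067.022
Result: Fb = 10067.022 * 3717.6 ≈ 37425000 N (5 s.f.)

37425000 N


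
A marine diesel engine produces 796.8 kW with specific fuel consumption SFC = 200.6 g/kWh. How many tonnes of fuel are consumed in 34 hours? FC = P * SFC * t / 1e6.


Formula: FC (tonnes) = P * SFC * t / 1,000,000
Step 1 — P * SFC * t = 796.8 * 200.6 * 34 = 5434494.72 g
Step 2 — FC (tonnes) = 5434494.72 / 1,000,000 ≈ 5.4345 tonnes (5 s.f.)

5.4345 tonnes


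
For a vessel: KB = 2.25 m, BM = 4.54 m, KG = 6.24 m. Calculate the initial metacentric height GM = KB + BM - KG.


Formula: GM = KB + BM - KG
Step 1 — KM = KB + BM = 2.25 + 4.54 = 6.79 m
Step 2 — GM = KM - KG = 6.79 - 6.24 = 0.55 m

0.55 m


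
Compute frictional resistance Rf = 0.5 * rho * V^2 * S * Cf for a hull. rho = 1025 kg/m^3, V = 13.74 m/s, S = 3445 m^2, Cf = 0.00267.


Formula: Rf = 0.5 * rho * V^2 * S * Cf
Step 1 — V^2 = 13.74^2 = 188.7876
Step 2 — 0.5 * rho * V^2 = 0.5 * 1025 * 188.7876 = 96753.645
Step 3 — Rf = 96753.645 * 3445 * 0.00267 ≈ 889950 N (5 s.f.)

889950 N


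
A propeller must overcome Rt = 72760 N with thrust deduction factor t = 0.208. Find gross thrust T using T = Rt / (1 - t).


Formula: T = Rt / (1 - t)
Step 1 — (1 - t) = 1 - 0.208 = 0.792
Step 2 — T = 72760 / 0.792 ≈ 91869 N (5 s.f.)

91869 N


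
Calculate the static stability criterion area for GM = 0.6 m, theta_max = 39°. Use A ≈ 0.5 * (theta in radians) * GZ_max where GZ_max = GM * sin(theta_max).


Formula: GZ_max = GM * sin(theta); Area = 0.5 * theta_rad * GZ_max
Step 1 — GZ_max = 0.6 * sin(39°) = 0.6 * 0.62932 = 0.377592 m
Step 2 — theta_rad = 39 * pi/180 = 0.680678 rad
Step 3 — Area = 0.5 * 0.680678 * 0.377592 ≈ 0.12851 m·rad (5 s.f.)

0.12851 m·rad


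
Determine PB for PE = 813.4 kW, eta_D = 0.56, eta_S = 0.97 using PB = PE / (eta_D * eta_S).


Formula: PB = PE / (eta_D * eta_S)
Step 1 — combined efficiency = eta_D * eta_S = 0.56 * 0.97 = 0.5432
Step 2 — PB = 813.4 / 0.5432 ≈ 1497.4 kW (5 s.f.)

1497.4 kW


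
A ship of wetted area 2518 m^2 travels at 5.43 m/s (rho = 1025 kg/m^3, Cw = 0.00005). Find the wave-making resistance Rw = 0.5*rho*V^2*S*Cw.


Formula: Rw = 0.5 * rho * V^2 * S * Cw
Step 1 — V^2 = 5.43^2 = 29.4849
Step 2 — 0.5 * rho * V^2 = 0.5 * 1025 * 29.4849 = 15111.01125
Step 3 — Rw = 15111.01125 * 2518 * 0.00005 ≈ 1902.5 N (5 s.f.)

1902.5 N


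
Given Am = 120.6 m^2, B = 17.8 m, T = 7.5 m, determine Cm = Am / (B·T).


Formula: Cm = Am / (B * T)
Step 1 — B * T = 17.8 * 7.5 = 133.5 m^2
Step 2 — Cm = 120.6 / 133.5 ≈ 0.90337 (5 s.f.)

0.90337


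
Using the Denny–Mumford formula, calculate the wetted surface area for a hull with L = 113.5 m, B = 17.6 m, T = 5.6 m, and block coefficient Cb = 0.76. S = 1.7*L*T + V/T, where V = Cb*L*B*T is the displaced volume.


Formula: S = 1.7*L*T + V/T with V = Cb*L*B*T, i.e. S = L * (1.7*T + Cb*B)
Step 1 — 1.7*T = 1.7 * 5.6 = 9.52 m
Step 2 — Cb*B = 0.76 * 17.6 = 13.376 m
Step 3 — 1.7*T + Cb*B = 9.52 + 13.376 = 22.896 m
Step 4 — S = 113.5 * 22.896 ≈ 2598.7 m^2 (5 s.f.)

2598.7 m^2


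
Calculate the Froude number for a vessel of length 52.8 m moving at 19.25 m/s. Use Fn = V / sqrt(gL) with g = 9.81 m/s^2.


Formula: Fn = V / sqrt(g * L)
Step 1 — g * L = 9.81 * 52.8 = 517.968
Step 2 — sqrt(g * L) = sqrt(517.968) = 22.75891
Step 3 — Fn = 19.25 / 22.75891 ≈ 0.84582 (5 s.f.)

0.84582


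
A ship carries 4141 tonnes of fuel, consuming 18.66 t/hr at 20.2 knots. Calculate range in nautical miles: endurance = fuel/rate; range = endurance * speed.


Formula: endurance = fuel / rate; range = endurance * speed
Step 1 — endurance = 4141 / 18.66 = 221.9185 hours
Step 2 — range = 221.9185 * 20.2 ≈ 4482.8 nautical miles (5 s.f.)

4482.8 NM


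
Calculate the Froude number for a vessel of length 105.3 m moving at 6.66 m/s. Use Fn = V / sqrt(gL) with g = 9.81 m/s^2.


Formula: Fn = V / sqrt(g * L)
Step 1 — g * L = 9.81 * 105.3 = 1032.993
Step 2 — sqrt(g * L) = sqrt(1032.993) = 32.140208
Step 3 — Fn = 6.66 / 32.140208 ≈ 0.20722 (5 s.f.)

0.20722


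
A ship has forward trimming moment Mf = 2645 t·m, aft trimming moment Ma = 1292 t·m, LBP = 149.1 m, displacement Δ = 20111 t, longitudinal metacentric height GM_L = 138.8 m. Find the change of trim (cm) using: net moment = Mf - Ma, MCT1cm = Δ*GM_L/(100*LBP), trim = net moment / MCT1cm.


Formula: net trimming moment = Mf - Ma; MCT1cm = Δ*GM_L/(100*LBP); trim = net moment / MCT1cm
Step 1 — net trimming moment = 2645 - 1292 = 1353 t·m
Step 2 — MCT1cm = 20111 * 138.8 / (100 * 149.1) = 187.2171 t·m/cm
Step 3 — trim = 1353 / 187.2171 ≈ 7.2269 cm (5 s.f.)

7.2269 cm


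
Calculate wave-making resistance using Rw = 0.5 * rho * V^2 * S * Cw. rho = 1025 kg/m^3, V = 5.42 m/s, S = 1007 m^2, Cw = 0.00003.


Formula: Rw = 0.5 * rho * V^2 * S * Cw
Step 1 — V^2 = 5.42^2 = 29.3764
Step 2 — 0.5 * rho * V^2 = 0.5 * 1025 * 29.3764 = 15055.405
Step 3 — Rw = 15055.405 * 1007 * 0.00003 ≈ 454.82 N (5 s.f.)

454.82 N


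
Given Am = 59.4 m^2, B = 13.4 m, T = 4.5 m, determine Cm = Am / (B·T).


Formula: Cm = Am / (B * T)
Step 1 — B * T = 13.4 * 4.5 = 60.3 m^2
Step 2 — Cm = 59.4 / 60.3 ≈ 0.98507 (5 s.f.)

0.98507


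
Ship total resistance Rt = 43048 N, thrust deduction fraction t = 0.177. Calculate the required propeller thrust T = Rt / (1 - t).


Formula: T = Rt / (1 - t)
Step 1 — (1 - t) = 1 - 0.177 = 0.823
Step 2 — T = 43048 / 0.823 ≈ 52306 N (5 s.f.)

52306 N


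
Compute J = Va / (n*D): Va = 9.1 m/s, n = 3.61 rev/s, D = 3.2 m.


Formula: J = Va / (n * D)
Step 1 — n * D = 3.61 * 3.2 = 11.552
Step 2 — J = 9.1 / 11.552 ≈ 0.78774 (5 s.f.)

0.78774


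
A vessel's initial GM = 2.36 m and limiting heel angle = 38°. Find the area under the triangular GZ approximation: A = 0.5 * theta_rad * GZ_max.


Formula: GZ_max = GM * sin(theta); Area = 0.5 * theta_rad * GZ_max
Step 1 — GZ_max = 2.36 * sin(38°) = 2.36 * 0.615661 = 1.45296 m
Step 2 — theta_rad = 38 * pi/180 = 0.663225 rad
Step 3 — Area = 0.5 * 0.663225 * 1.45296 ≈ 0.48182 m·rad (5 s.f.)

0.48182 m·rad


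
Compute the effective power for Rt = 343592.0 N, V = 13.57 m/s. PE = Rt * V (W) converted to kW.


Formula: PE = Rt * V / 1000 (kW)
Step 1 — PE (W) = 343592.0 * 13.57 = 4662543.44 W
Step 2 — PE (kW) = 4662543.44 / 1000 ≈ 4662.5 kW (5 s.f.)

4662.5 kW


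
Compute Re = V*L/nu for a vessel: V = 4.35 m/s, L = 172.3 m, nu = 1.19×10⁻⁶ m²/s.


Formula: Re = V * L / nu
Step 1 — V * L = 4.35 * 172.3 = 749.505 m^2/s
Step 2 — Re = 749.505 / 1.19e-6 = 6.30e+08

6.30e+08


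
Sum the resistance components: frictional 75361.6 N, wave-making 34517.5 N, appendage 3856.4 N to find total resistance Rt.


Formula: Rt = Rf + Rw + Ra
Substituting: Rt = 75361.6 + 34517.5 + 3856.4
Result: Rt = 113735.5 N

113735.5 N


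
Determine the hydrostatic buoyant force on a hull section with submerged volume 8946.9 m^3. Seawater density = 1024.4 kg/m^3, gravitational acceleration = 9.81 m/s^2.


Formula: Fb = rho * g * V
Substituting: Fb = 1024.4 * 9.81 * 8946.9
Intermediate: 1024.4 * 9.81 = 10049.364
Result: Fb = 10049.364 * 8946.9 ≈ 89911000 N (5 s.f.)

89911000 N


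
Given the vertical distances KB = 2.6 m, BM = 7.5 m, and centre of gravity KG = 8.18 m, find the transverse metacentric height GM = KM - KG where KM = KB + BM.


Formula: GM = KB + BM - KG
Step 1 — KM = KB + BM = 2.6 + 7.5 = 10.1 m
Step 2 — GM = KM - KG = 10.1 - 8.18 = 1.92 m

1.92 m


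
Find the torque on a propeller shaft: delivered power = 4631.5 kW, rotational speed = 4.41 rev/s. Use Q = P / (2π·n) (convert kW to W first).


Formula: Q = P_W / (2 * pi * n)
Step 1 — P_W = 4631.5 kW * 1000 = 4631500.0 W
Step 2 — 2 * pi * n = 2 * pi * 4.41 = 27.708847
Step 3 — Q = 4631500.0 / 27.708847 ≈ 167150 N·m (5 s.f.)

167150 N·m


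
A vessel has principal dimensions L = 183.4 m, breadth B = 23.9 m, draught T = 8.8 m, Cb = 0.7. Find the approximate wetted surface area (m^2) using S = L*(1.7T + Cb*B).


Formula: S = 1.7*L*T + V/T with V = Cb*L*B*T, i.e. S = L * (1.7*T + Cb*B)
Step 1 — 1.7*T = 1.7 * 8.8 = 14.96 m
Step 2 — Cb*B = 0.7 * 23.9 = 16.73 m
Step 3 — 1.7*T + Cb*B = 14.96 + 16.73 = 31.69 m
Step 4 — S = 183.4 * 31.69 ≈ 5811.9 m^2 (5 s.f.)

5811.9 m^2


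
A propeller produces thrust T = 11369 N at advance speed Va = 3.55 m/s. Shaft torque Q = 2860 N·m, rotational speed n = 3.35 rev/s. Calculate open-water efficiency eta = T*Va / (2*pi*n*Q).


Formula: eta = T * Va / (2 * pi * n * Q)
Step 1 — numerator = T * Va = 11369 * 3.55 = 40359.95
Step 2 — 2 * pi * n = 2 * pi * 3.35 = 21.048671
Step 3 — denominator = 21.048671 * 2860 = 60199.2
Step 4 — eta = 40359.95 / 60199.2 ≈ 0.67044 (5 s.f.)

0.67044


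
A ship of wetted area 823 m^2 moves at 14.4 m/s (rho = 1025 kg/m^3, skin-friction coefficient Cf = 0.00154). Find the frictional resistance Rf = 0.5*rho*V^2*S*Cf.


Formula: Rf = 0.5 * rho * V^2 * S * Cf
Step 1 — V^2 = 14.4^2 = 207.36
Step 2 — 0.5 * rho * V^2 = 0.5 * 1025 * 207.36 = 106272.0
Step 3 — Rf = 106272.0 * 823 * 0.00154 ≈ 134690 N (5 s.f.)

134690 N


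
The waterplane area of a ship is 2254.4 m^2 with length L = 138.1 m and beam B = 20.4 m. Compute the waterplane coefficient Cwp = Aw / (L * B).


Formula: Cwp = Aw / (L * B)
Step 1 — L * B = 138.1 * 20.4 = 2817.24 m^2
Step 2 — Cwp = 2254.4 / 2817.24 ≈ 0.80022 (5 s.f.)

0.80022


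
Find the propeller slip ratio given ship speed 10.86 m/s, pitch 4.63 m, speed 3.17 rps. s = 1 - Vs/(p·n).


Formula: s = 1 - Vs / (p * n)
Step 1 — p * n = 4.63 * 3.17 = 14.6771
Step 2 — Vs / (p*n) = 10.86 / 14.6771 = 0.739928 (6 d.p.)
Step 3 — s = 1 - 0.739928 = 0.260072

0.260072


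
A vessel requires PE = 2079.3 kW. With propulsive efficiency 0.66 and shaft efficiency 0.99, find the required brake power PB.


Formula: PB = PE / (eta_D * eta_S)
Step 1 — combined efficiency = eta_D * eta_S = 0.66 * 0.99 = 0.6534
Step 2 — PB = 2079.3 / 0.6534 ≈ 3182.3 kW (5 s.f.)

3182.3 kW


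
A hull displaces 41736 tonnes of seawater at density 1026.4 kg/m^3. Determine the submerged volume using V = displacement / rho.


Formula: V = mass / rho
Step 1 — convert tonnes to kg: 41736 t * 1000 = 41736000 kg
Step 2 — V = 41736000 / 1026.4 ≈ 40663 m^3 (5 s.f.)

40663 m^3


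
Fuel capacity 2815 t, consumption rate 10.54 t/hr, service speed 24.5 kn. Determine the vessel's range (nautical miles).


Formula: endurance = fuel / rate; range = endurance * speed
Step 1 — endurance = 2815 / 10.54 = 267.0778 hours
Step 2 — range = 267.0778 * 24.5 ≈ 6543.4 nautical miles (5 s.f.)

6543.4 NM


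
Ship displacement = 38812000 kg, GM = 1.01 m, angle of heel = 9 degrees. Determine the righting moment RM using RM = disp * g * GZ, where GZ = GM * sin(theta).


Formula: GZ = GM * sin(theta); RM = disp * g * GZ
Step 1 — GZ = 1.01 * sin(9°) = 1.01 * 0.156434 = 0.157998 m
Step 2 — RM = 38812000 * 9.81 * 0.157998 ≈ 60157000 N·m (5 s.f.)

60157000 N·m


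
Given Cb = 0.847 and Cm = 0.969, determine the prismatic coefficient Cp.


Formula: Cp = Cb / Cm
Substituting: Cp = 0.847 / 0.969
Result: Cp ≈ 0.87410 (5 s.f.)

0.87410


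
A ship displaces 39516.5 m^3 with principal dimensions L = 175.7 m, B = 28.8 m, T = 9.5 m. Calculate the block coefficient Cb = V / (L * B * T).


Formula: Cb = V / (L * B * T)
Step 1 — L * B * T = 175.7 * 28.8 * 9.5 = 48071.52 m^3
Step 2 — Cb = 39516.5 / 48071.52 ≈ 0.82204 (5 s.f.)

0.82204


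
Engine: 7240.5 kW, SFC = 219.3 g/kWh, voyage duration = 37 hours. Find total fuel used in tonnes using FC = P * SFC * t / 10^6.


Formula: FC (tonnes) = P * SFC * t / 1,000,000
Step 1 — P * SFC * t = 7240.5 * 219.3 * 37 = 58750141.05 g
Step 2 — FC (tonnes) = 58750141.05 / 1,000,000 ≈ 58.750 tonnes (5 s.f.)

58.750 tonnes


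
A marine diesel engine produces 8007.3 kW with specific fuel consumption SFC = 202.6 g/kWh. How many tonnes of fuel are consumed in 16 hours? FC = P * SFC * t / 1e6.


Formula: FC (tonnes) = P * SFC * t / 1,000,000
Step 1 — P * SFC * t = 8007.3 * 202.6 * 16 = 25956463.68 g
Step 2 — FC (tonnes) = 25956463.68 / 1,000,000 ≈ 25.956 tonnes (5 s.f.)

25.956 tonnes


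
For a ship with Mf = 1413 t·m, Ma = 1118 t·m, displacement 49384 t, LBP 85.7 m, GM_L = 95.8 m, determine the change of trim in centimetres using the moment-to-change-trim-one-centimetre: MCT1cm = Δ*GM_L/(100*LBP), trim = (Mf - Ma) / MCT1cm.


Formula: net trimming moment = Mf - Ma; MCT1cm = Δ*GM_L/(100*LBP); trim = net moment / MCT1cm
Step 1 — net trimming moment = 1413 - 1118 = 295 t·m
Step 2 — MCT1cm = 49384 * 95.8 / (100 * 85.7) = 552.0405 t·m/cm
Step 3 — trim = 295 / 552.0405 ≈ 0.53438 cm (5 s.f.)

0.53438 cm


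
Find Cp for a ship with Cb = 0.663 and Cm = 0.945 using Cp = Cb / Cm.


Formula: Cp = Cb / Cm
Substituting: Cp = 0.663 / 0.945
Result: Cp ≈ 0.70159 (5 s.f.)

0.70159


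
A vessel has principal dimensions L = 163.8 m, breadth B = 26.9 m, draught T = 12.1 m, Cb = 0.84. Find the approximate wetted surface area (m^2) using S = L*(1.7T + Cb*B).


Formula: S = 1.7*L*T + V/T with V = Cb*L*B*T, i.e. S = L * (1.7*T + Cb*B)
Step 1 — 1.7*T = 1.7 * 12.1 = 20.57 m
Step 2 — Cb*B = 0.84 * 26.9 = 22.596 m
Step 3 — 1.7*T + Cb*B = 20.57 + 22.596 = 43.166 m
Step 4 — S = 163.8 * 43.166 ≈ 7070.6 m^2 (5 s.f.)

7070.6 m^2


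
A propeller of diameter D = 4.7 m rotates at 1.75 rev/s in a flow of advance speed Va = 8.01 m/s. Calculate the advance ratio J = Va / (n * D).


Formula: J = Va / (n * D)
Step 1 — n * D = 1.75 * 4.7 = 8.225
Step 2 — J = 8.01 / 8.225 ≈ 0.97386 (5 s.f.)

0.97386


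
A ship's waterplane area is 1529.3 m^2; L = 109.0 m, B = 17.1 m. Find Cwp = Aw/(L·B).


Formula: Cwp = Aw / (L * B)
Step 1 — L * B = 109.0 * 17.1 = 1863.9 m^2
Step 2 — Cwp = 1529.3 / 1863.9 ≈ 0.82048 (5 s.f.)

0.82048


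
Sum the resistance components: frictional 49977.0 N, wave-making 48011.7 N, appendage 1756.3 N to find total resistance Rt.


Formula: Rt = Rf + Rw + Ra
Substituting: Rt = 49977.0 + 48011.7 + 1756.3
Result: Rt = 99745.0 N

99745.0 N


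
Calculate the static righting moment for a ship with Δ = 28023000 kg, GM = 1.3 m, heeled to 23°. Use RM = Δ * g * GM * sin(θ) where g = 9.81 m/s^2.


Formula: GZ = GM * sin(theta); RM = disp * g * GZ
Step 1 — GZ = 1.3 * sin(23°) = 1.3 * 0.390731 = 0.50795 m
Step 2 — RM = 28023000 * 9.81 * 0.50795 ≈ 139640000 N·m (5 s.f.)

139640000 N·m


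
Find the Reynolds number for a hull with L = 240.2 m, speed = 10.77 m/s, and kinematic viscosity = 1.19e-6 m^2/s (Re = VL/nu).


Formula: Re = V * L / nu
Step 1 — V * L = 10.77 * 240.2 = 2586.954 m^2/s
Step 2 — Re = 2586.954 / 1.19e-6 = 2.17e+09

2.17e+09


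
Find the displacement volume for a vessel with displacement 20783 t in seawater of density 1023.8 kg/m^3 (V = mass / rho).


Formula: V = mass / rho
Step 1 — convert tonnes to kg: 20783 t * 1000 = 20783000 kg
Step 2 — V = 20783000 / 1023.8 ≈ 20300 m^3 (5 s.f.)

20300 m^3


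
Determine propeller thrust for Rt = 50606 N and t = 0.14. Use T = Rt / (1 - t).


Formula: T = Rt / (1 - t)
Step 1 — (1 - t) = 1 - 0.14 = 0.86
Step 2 — T = 50606 / 0.86 ≈ 58844 N (5 s.f.)

58844 N


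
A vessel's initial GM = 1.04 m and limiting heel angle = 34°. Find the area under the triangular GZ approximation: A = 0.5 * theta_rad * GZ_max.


Formula: GZ_max = GM * sin(theta); Area = 0.5 * theta_rad * GZ_max
Step 1 — GZ_max = 1.04 * sin(34°) = 1.04 * 0.559193 = 0.581561 m
Step 2 — theta_rad = 34 * pi/180 = 0.593412 rad
Step 3 — Area = 0.5 * 0.593412 * 0.581561 ≈ 0.17255 m·rad (5 s.f.)

0.17255 m·rad


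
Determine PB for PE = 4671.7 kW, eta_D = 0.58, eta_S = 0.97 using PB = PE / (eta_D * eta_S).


Formula: PB = PE / (eta_D * eta_S)
Step 1 — combined efficiency = eta_D * eta_S = 0.58 * 0.97 = 0.5626
Step 2 — PB = 4671.7 / 0.5626 ≈ 8303.8 kW (5 s.f.)

8303.8 kW


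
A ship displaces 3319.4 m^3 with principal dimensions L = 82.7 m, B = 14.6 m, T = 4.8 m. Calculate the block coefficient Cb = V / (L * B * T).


Formula: Cb = V / (L * B * T)
Step 1 — L * B * T = 82.7 * 14.6 * 4.8 = 5795.616 m^3
Step 2 — Cb = 3319.4 / 5795.616 ≈ 0.57274 (5 s.f.)

0.57274


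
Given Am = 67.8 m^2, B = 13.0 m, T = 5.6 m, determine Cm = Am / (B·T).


Formula: Cm = Am / (B * T)
Step 1 — B * T = 13.0 * 5.6 = 72.8 m^2
Step 2 — Cm = 67.8 / 72.8 ≈ 0.93132 (5 s.f.)

0.93132


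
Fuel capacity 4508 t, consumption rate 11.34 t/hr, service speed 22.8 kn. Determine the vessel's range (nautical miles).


Formula: endurance = fuel / rate; range = endurance * speed
Step 1 — endurance = 4508 / 11.34 = 397.5309 hours
Step 2 — range = 397.5309 * 22.8 ≈ 9063.7 nautical miles (5 s.f.)

9063.7 NM


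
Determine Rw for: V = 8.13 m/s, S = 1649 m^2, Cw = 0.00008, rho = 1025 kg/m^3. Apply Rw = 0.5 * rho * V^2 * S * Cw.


Formula: Rw = 0.5 * rho * V^2 * S * Cw
Step 1 — V^2 = 8.13^2 = 66.0969
Step 2 — 0.5 * rho * V^2 = 0.5 * 1025 * 66.0969 = 33874.66125
Step 3 — Rw = 33874.66125 * 1649 * 0.00008 ≈ 4468.7 N (5 s.f.)

4468.7 N


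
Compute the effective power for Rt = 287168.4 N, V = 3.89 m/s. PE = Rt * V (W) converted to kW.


Formula: PE = Rt * V / 1000 (kW)
Step 1 — PE (W) = 287168.4 * 3.89 = 1117085.076 W
Step 2 — PE (kW) = 1117085.076 / 1000 ≈ 1117.1 kW (5 s.f.)

1117.1 kW


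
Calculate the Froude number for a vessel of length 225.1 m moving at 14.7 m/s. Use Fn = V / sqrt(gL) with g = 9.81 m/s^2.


Formula: Fn = V / sqrt(g * L)
Step 1 — g * L = 9.81 * 225.1 = 2208.231
Step 2 — sqrt(g * L) = sqrt(2208.231) = 46.991818
Step 3 — Fn = 14.7 / 46.991818 ≈ 0.31282 (5 s.f.)

0.31282


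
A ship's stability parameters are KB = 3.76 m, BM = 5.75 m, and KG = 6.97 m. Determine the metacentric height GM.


Formula: GM = KB + BM - KG
Step 1 — KM = KB + BM = 3.76 + 5.75 = 9.51 m
Step 2 — GM = KM - KG = 9.51 - 6.97 = 2.54 m

2.54 m


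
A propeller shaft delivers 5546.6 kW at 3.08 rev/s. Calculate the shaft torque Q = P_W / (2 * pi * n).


Formula: Q = P_W / (2 * pi * n)
Step 1 — P_W = 5546.6 kW * 1000 = 5546600.0 W
Step 2 — 2 * pi * n = 2 * pi * 3.08 = 19.352211
Step 3 — Q = 5546600.0 / 19.352211 ≈ 286610 N·m (5 s.f.)

286610 N·m


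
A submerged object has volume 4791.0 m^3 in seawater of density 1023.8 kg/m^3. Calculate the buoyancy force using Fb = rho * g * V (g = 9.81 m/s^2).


Formula: Fb = rho * g * V
Substituting: Fb = 1023.8 * 9.81 * 4791.0
Intermediate: 1023.8 * 9.81 = 10043.478
Result: Fb = 10043.478 * 4791.0 ≈ 48118000 N (5 s.f.)

48118000 N


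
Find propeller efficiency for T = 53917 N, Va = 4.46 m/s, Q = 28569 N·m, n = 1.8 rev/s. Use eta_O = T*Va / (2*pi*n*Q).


Formula: eta = T * Va / (2 * pi * n * Q)
Step 1 — numerator = T * Va = 53917 * 4.46 = 240469.82
Step 2 — 2 * pi * n = 2 * pi * 1.8 = 11.309734
Step 3 — denominator = 11.309734 * 28569 = 323107.79
Step 4 — eta = 240469.82 / 323107.79 ≈ 0.74424 (5 s.f.)

0.74424


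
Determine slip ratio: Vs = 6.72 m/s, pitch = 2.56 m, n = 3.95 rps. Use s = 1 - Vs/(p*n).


Formula: s = 1 - Vs / (p * n)
Step 1 — p * n = 2.56 * 3.95 = 10.112
Step 2 — Vs / (p*n) = 6.72 / 10.112 = 0.664557 (6 d.p.)
Step 3 — s = 1 - 0.664557 = 0.335443

0.335443


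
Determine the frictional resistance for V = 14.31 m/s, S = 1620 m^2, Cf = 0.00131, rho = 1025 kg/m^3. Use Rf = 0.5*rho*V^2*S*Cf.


Formula: Rf = 0.5 * rho * V^2 * S * Cf
Step 1 — V^2 = 14.31^2 = 204.7761
Step 2 — 0.5 * rho * V^2 = 0.5 * 1025 * 204.7761 = 104947.75125
Step 3 — Rf = 104947.75125 * 1620 * 0.00131 ≈ 222720 N (5 s.f.)

222720 N


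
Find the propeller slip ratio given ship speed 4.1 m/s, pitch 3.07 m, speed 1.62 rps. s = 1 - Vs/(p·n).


Formula: s = 1 - Vs / (p * n)
Step 1 — p * n = 3.07 * 1.62 = 4.9734
Step 2 — Vs / (p*n) = 4.1 / 4.9734 = 0.824386 (6 d.p.)
Step 3 — s = 1 - 0.824386 = 0.175614

0.175614
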